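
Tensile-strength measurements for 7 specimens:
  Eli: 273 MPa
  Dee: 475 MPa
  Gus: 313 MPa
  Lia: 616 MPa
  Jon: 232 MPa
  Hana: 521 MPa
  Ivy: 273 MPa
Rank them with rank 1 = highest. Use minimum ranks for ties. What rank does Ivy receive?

Sorted (descending): 616, 521, 475, 313, 273, 273, 232
The 2 values of 273 occupy positions 5–6 → each gets rank 5.
Ivy has value 273 MPa → rank 5.

5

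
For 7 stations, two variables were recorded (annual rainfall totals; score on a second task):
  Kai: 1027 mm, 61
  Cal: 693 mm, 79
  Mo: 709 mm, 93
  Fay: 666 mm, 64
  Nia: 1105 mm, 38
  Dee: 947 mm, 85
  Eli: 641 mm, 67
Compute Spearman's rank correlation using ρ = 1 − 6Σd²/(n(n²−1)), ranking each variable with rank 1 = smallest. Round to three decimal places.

Ranks of variable 1: 6, 3, 4, 2, 7, 5, 1
Ranks of variable 2: 2, 5, 7, 3, 1, 6, 4
d = r₁ − r₂: 4, -2, -3, -1, 6, -1, -3
d²: 16, 4, 9, 1, 36, 1, 9; Σd² = 76
ρ = 1 − 6·76/(7·48) = 1 − 456/336 = -0.357

-0.357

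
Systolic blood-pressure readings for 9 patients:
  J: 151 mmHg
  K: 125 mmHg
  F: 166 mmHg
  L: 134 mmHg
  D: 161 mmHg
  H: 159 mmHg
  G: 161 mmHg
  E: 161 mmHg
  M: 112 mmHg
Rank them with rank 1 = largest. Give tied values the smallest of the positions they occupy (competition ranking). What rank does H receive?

5

Sorted (descending): 166, 161, 161, 161, 159, 151, 134, 125, 112
The 3 values of 161 occupy positions 2–4 → each gets rank 2.
H has value 159 mmHg → rank 5.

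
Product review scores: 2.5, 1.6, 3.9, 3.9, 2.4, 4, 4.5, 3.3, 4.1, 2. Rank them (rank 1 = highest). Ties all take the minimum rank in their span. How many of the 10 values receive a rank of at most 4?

Sorted (descending): 4.5, 4.1, 4, 3.9, 3.9, 3.3, 2.5, 2.4, 2, 1.6
The 2 values of 3.9 occupy positions 4–5 → each gets rank 4.
Ranks ≤ 4: {1, 2, 3, 4, 4} → 5 values.

5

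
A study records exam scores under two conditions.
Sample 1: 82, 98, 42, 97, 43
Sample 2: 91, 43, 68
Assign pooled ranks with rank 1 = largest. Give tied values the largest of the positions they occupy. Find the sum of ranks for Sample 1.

22

Sorted (descending): 98, 97, 91, 82, 68, 43, 43, 42
The 2 values of 43 occupy positions 6–7 → each gets rank 7.
Sample 1 values → pooled ranks: 82→4, 98→1, 42→8, 97→2, 43→7
Rank sum = 4 + 1 + 8 + 2 + 7 = 22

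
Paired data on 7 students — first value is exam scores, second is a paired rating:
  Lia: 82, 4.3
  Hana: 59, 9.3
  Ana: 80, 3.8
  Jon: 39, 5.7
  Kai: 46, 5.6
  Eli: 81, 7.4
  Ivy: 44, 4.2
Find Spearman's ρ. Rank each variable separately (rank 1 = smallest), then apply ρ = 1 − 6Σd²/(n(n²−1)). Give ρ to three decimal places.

Ranks of variable 1: 7, 4, 5, 1, 3, 6, 2
Ranks of variable 2: 3, 7, 1, 5, 4, 6, 2
d = r₁ − r₂: 4, -3, 4, -4, -1, 0, 0
d²: 16, 9, 16, 16, 1, 0, 0; Σd² = 58
ρ = 1 − 6·58/(7·48) = 1 − 348/336 = -0.036

-0.036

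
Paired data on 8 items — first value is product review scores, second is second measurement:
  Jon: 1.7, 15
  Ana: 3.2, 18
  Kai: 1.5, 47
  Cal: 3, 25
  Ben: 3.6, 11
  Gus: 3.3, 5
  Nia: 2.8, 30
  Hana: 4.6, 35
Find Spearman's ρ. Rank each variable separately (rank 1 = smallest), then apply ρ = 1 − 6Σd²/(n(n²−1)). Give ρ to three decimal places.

-0.333

Ranks of variable 1: 2, 5, 1, 4, 7, 6, 3, 8
Ranks of variable 2: 3, 4, 8, 5, 2, 1, 6, 7
d = r₁ − r₂: -1, 1, -7, -1, 5, 5, -3, 1
d²: 1, 1, 49, 1, 25, 25, 9, 1; Σd² = 112
ρ = 1 − 6·112/(8·63) = 1 − 672/504 = -0.333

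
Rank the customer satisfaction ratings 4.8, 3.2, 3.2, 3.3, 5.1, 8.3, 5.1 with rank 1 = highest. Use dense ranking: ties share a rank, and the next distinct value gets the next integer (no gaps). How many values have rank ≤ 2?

Sorted (descending): 8.3, 5.1, 5.1, 4.8, 3.3, 3.2, 3.2
The 2 values of 5.1 share dense rank 2.
The 2 values of 3.2 share dense rank 5.
Remaining distinct values take the next consecutive integers.
Ranks ≤ 2: {1, 2, 2} → 3 values.

3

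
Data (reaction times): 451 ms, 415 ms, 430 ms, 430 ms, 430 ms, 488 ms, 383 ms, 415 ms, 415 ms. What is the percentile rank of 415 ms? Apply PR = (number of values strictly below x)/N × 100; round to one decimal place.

11.1

N = 9.
Strictly below 415: 1. Equal to 415: 3.
PR = 1/9 × 100 = 11.1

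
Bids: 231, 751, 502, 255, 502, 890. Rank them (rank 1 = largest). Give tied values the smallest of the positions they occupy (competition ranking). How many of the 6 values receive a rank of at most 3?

4

Sorted (descending): 890, 751, 502, 502, 255, 231
The 2 values of 502 occupy positions 3–4 → each gets rank 3.
Ranks ≤ 3: {1, 2, 3, 3} → 4 values.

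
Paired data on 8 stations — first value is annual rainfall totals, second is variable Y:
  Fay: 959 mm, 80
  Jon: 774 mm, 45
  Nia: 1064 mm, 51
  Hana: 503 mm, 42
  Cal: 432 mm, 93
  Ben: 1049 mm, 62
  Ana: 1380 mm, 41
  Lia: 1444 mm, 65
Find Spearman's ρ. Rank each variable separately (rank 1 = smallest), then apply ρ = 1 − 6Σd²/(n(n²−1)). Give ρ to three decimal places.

Ranks of variable 1: 4, 3, 6, 2, 1, 5, 7, 8
Ranks of variable 2: 7, 3, 4, 2, 8, 5, 1, 6
d = r₁ − r₂: -3, 0, 2, 0, -7, 0, 6, 2
d²: 9, 0, 4, 0, 49, 0, 36, 4; Σd² = 102
ρ = 1 − 6·102/(8·63) = 1 − 612/504 = -0.214

-0.214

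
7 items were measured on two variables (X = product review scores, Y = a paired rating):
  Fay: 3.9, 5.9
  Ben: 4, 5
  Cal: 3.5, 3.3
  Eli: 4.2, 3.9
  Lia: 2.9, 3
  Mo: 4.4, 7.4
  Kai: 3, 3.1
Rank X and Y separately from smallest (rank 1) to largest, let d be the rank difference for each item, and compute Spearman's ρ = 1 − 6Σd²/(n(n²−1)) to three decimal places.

Ranks of variable 1: 4, 5, 3, 6, 1, 7, 2
Ranks of variable 2: 6, 5, 3, 4, 1, 7, 2
d = r₁ − r₂: -2, 0, 0, 2, 0, 0, 0
d²: 4, 0, 0, 4, 0, 0, 0; Σd² = 8
ρ = 1 − 6·8/(7·48) = 1 − 48/336 = 0.857

0.857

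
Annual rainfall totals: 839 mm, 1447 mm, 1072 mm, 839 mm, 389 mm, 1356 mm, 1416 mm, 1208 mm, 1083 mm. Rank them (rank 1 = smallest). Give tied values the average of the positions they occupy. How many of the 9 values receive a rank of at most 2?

Sorted (ascending): 389, 839, 839, 1072, 1083, 1208, 1356, 1416, 1447
The 2 values of 839 occupy positions 2–3 → average rank (2+3)/2 = 2.5.
Ranks ≤ 2: {1} → 1 value.

1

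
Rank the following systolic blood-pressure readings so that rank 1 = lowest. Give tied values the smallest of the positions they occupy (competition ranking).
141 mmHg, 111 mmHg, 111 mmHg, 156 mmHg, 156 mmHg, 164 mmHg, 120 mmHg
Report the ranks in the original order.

Sorted (ascending): 111, 111, 120, 141, 156, 156, 164
The 2 values of 111 occupy positions 1–2 → each gets rank 1.
The 2 values of 156 occupy positions 5–6 → each gets rank 5.

4, 1, 1, 5, 5, 7, 3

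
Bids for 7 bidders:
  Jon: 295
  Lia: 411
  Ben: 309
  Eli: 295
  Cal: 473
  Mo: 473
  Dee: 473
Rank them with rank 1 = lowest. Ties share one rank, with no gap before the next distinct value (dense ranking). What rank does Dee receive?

4

Sorted (ascending): 295, 295, 309, 411, 473, 473, 473
The 2 values of 295 share dense rank 1.
The 3 values of 473 share dense rank 4.
Remaining distinct values take the next consecutive integers.
Dee has value 473 → rank 4.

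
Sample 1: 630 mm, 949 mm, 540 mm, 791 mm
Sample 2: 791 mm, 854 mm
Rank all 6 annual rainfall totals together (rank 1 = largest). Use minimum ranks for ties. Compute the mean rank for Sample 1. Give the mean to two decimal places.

3.75

Sorted (descending): 949, 854, 791, 791, 630, 540
The 2 values of 791 occupy positions 3–4 → each gets rank 3.
Sample 1 values → pooled ranks: 630→5, 949→1, 540→6, 791→3
Mean rank = (5 + 1 + 6 + 3) / 4 = 3.75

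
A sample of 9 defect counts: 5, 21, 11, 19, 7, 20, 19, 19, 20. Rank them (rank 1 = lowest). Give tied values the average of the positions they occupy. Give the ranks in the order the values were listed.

Sorted (ascending): 5, 7, 11, 19, 19, 19, 20, 20, 21
The 3 values of 19 occupy positions 4–6 → average rank 5.
The 2 values of 20 occupy positions 7–8 → average rank (7+8)/2 = 7.5.

1, 9, 3, 5, 2, 7.5, 5, 5, 7.5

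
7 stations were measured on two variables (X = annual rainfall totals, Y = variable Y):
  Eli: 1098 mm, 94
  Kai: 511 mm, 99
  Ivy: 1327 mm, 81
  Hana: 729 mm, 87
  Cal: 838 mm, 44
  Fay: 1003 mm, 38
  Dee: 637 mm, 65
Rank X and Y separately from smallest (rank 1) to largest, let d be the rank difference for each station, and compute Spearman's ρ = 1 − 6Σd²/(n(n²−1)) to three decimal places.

-0.250

Ranks of variable 1: 6, 1, 7, 3, 4, 5, 2
Ranks of variable 2: 6, 7, 4, 5, 2, 1, 3
d = r₁ − r₂: 0, -6, 3, -2, 2, 4, -1
d²: 0, 36, 9, 4, 4, 16, 1; Σd² = 70
ρ = 1 − 6·70/(7·48) = 1 − 420/336 = -0.250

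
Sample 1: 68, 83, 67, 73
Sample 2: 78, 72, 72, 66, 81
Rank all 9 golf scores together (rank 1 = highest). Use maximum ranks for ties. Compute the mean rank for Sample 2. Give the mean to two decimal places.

Sorted (descending): 83, 81, 78, 73, 72, 72, 68, 67, 66
The 2 values of 72 occupy positions 5–6 → each gets rank 6.
Sample 2 values → pooled ranks: 78→3, 72→6, 72→6, 66→9, 81→2
Mean rank = (3 + 6 + 6 + 9 + 2) / 5 = 5.20

5.20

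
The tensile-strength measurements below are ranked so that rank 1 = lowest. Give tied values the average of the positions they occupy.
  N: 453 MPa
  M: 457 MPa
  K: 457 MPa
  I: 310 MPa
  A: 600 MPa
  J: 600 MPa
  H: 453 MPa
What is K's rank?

Sorted (ascending): 310, 453, 453, 457, 457, 600, 600
The 2 values of 453 occupy positions 2–3 → average rank (2+3)/2 = 2.5.
The 2 values of 457 occupy positions 4–5 → average rank (4+5)/2 = 4.5.
The 2 values of 600 occupy positions 6–7 → average rank (6+7)/2 = 6.5.
K has value 457 MPa → rank 4.5.

4.5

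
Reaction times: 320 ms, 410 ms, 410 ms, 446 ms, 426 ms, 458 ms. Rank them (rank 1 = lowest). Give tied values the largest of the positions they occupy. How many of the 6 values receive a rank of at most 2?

Sorted (ascending): 320, 410, 410, 426, 446, 458
The 2 values of 410 occupy positions 2–3 → each gets rank 3.
Ranks ≤ 2: {1} → 1 value.

1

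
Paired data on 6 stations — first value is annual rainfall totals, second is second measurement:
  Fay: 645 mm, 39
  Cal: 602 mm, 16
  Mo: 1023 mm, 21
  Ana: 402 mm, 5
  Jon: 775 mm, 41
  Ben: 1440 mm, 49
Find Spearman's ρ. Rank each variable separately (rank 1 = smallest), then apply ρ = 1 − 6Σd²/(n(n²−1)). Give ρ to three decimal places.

0.829

Ranks of variable 1: 3, 2, 5, 1, 4, 6
Ranks of variable 2: 4, 2, 3, 1, 5, 6
d = r₁ − r₂: -1, 0, 2, 0, -1, 0
d²: 1, 0, 4, 0, 1, 0; Σd² = 6
ρ = 1 − 6·6/(6·35) = 1 − 36/210 = 0.829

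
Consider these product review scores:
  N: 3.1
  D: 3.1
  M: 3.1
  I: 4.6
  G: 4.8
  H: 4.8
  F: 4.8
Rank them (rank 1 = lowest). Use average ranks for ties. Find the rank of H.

Sorted (ascending): 3.1, 3.1, 3.1, 4.6, 4.8, 4.8, 4.8
The 3 values of 3.1 occupy positions 1–3 → average rank 2.
The 3 values of 4.8 occupy positions 5–7 → average rank 6.
H has value 4.8 → rank 6.

6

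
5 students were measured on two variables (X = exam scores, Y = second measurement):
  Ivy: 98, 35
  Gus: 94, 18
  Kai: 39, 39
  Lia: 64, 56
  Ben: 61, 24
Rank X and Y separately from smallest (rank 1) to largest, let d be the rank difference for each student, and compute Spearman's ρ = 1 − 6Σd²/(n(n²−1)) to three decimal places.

-0.300

Ranks of variable 1: 5, 4, 1, 3, 2
Ranks of variable 2: 3, 1, 4, 5, 2
d = r₁ − r₂: 2, 3, -3, -2, 0
d²: 4, 9, 9, 4, 0; Σd² = 26
ρ = 1 − 6·26/(5·24) = 1 − 156/120 = -0.300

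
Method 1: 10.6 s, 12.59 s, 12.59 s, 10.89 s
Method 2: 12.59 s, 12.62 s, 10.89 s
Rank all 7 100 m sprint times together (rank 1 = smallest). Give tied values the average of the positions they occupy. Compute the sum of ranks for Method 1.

Sorted (ascending): 10.6, 10.89, 10.89, 12.59, 12.59, 12.59, 12.62
The 2 values of 10.89 occupy positions 2–3 → average rank (2+3)/2 = 2.5.
The 3 values of 12.59 occupy positions 4–6 → average rank 5.
Method 1 values → pooled ranks: 10.6→1, 12.59→5, 12.59→5, 10.89→2.5
Rank sum = 1 + 5 + 5 + 2.5 = 13.5

13.5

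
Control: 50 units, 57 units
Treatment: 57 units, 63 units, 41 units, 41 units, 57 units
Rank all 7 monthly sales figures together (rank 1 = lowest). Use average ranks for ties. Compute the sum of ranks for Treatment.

Sorted (ascending): 41, 41, 50, 57, 57, 57, 63
The 2 values of 41 occupy positions 1–2 → average rank (1+2)/2 = 1.5.
The 3 values of 57 occupy positions 4–6 → average rank 5.
Treatment values → pooled ranks: 57→5, 63→7, 41→1.5, 41→1.5, 57→5
Rank sum = 5 + 7 + 1.5 + 1.5 + 5 = 20

20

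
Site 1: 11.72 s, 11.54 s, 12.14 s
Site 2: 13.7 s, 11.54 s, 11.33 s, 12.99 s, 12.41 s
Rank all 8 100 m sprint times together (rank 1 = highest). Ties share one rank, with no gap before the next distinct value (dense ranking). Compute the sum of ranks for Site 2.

19

Sorted (descending): 13.7, 12.99, 12.41, 12.14, 11.72, 11.54, 11.54, 11.33
The 2 values of 11.54 share dense rank 6.
Remaining distinct values take the next consecutive integers.
Site 2 values → pooled ranks: 13.7→1, 11.54→6, 11.33→7, 12.99→2, 12.41→3
Rank sum = 1 + 6 + 7 + 2 + 3 = 19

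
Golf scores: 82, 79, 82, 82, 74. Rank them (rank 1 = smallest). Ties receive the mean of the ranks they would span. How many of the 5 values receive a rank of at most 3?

Sorted (ascending): 74, 79, 82, 82, 82
The 3 values of 82 occupy positions 3–5 → average rank 4.
Ranks ≤ 3: {1, 2} → 2 values.

2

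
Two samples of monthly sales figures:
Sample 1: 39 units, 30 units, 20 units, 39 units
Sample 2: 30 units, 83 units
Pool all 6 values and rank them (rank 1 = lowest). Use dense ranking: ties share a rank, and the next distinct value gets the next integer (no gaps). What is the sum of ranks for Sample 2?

Sorted (ascending): 20, 30, 30, 39, 39, 83
The 2 values of 30 share dense rank 2.
The 2 values of 39 share dense rank 3.
Remaining distinct values take the next consecutive integers.
Sample 2 values → pooled ranks: 30→2, 83→4
Rank sum = 2 + 4 = 6

6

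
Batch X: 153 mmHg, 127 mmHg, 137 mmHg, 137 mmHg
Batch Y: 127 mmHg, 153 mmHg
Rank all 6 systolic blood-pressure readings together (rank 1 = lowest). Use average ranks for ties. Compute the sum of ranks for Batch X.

14

Sorted (ascending): 127, 127, 137, 137, 153, 153
The 2 values of 127 occupy positions 1–2 → average rank (1+2)/2 = 1.5.
The 2 values of 137 occupy positions 3–4 → average rank (3+4)/2 = 3.5.
The 2 values of 153 occupy positions 5–6 → average rank (5+6)/2 = 5.5.
Batch X values → pooled ranks: 153→5.5, 127→1.5, 137→3.5, 137→3.5
Rank sum = 5.5 + 1.5 + 3.5 + 3.5 = 14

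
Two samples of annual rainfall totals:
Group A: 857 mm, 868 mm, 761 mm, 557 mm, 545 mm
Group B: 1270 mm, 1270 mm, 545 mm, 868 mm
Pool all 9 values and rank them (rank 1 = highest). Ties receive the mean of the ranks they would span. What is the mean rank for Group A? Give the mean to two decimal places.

6.00

Sorted (descending): 1270, 1270, 868, 868, 857, 761, 557, 545, 545
The 2 values of 1270 occupy positions 1–2 → average rank (1+2)/2 = 1.5.
The 2 values of 868 occupy positions 3–4 → average rank (3+4)/2 = 3.5.
The 2 values of 545 occupy positions 8–9 → average rank (8+9)/2 = 8.5.
Group A values → pooled ranks: 857→5, 868→3.5, 761→6, 557→7, 545→8.5
Mean rank = (5 + 3.5 + 6 + 7 + 8.5) / 5 = 6.00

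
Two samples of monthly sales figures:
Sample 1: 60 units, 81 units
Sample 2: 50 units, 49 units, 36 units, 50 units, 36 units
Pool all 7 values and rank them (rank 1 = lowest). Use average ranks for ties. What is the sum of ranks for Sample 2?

15

Sorted (ascending): 36, 36, 49, 50, 50, 60, 81
The 2 values of 36 occupy positions 1–2 → average rank (1+2)/2 = 1.5.
The 2 values of 50 occupy positions 4–5 → average rank (4+5)/2 = 4.5.
Sample 2 values → pooled ranks: 50→4.5, 49→3, 36→1.5, 50→4.5, 36→1.5
Rank sum = 4.5 + 3 + 1.5 + 4.5 + 1.5 = 15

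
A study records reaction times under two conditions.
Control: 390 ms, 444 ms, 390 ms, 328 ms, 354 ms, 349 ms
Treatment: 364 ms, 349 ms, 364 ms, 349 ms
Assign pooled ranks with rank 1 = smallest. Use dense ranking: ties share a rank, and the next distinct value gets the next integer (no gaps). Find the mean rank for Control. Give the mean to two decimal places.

Sorted (ascending): 328, 349, 349, 349, 354, 364, 364, 390, 390, 444
The 3 values of 349 share dense rank 2.
The 2 values of 364 share dense rank 4.
The 2 values of 390 share dense rank 5.
Remaining distinct values take the next consecutive integers.
Control values → pooled ranks: 390→5, 444→6, 390→5, 328→1, 354→3, 349→2
Mean rank = (5 + 6 + 5 + 1 + 3 + 2) / 6 = 3.67

3.67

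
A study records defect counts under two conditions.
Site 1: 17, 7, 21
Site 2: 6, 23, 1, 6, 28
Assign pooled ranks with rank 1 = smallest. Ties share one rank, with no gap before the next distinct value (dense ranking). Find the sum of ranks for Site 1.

12

Sorted (ascending): 1, 6, 6, 7, 17, 21, 23, 28
The 2 values of 6 share dense rank 2.
Remaining distinct values take the next consecutive integers.
Site 1 values → pooled ranks: 17→4, 7→3, 21→5
Rank sum = 4 + 3 + 5 = 12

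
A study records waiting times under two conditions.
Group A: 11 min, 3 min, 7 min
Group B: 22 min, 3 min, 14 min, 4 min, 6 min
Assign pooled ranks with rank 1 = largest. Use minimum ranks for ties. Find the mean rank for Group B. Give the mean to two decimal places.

4.20

Sorted (descending): 22, 14, 11, 7, 6, 4, 3, 3
The 2 values of 3 occupy positions 7–8 → each gets rank 7.
Group B values → pooled ranks: 22→1, 3→7, 14→2, 4→6, 6→5
Mean rank = (1 + 7 + 2 + 6 + 5) / 5 = 4.20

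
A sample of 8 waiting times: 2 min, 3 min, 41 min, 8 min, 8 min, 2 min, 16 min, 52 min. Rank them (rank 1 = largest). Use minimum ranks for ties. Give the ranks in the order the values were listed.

7, 6, 2, 4, 4, 7, 3, 1

Sorted (descending): 52, 41, 16, 8, 8, 3, 2, 2
The 2 values of 8 occupy positions 4–5 → each gets rank 4.
The 2 values of 2 occupy positions 7–8 → each gets rank 7.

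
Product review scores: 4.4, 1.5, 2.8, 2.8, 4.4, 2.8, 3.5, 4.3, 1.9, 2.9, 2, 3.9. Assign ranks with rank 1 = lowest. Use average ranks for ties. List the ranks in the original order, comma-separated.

Sorted (ascending): 1.5, 1.9, 2, 2.8, 2.8, 2.8, 2.9, 3.5, 3.9, 4.3, 4.4, 4.4
The 3 values of 2.8 occupy positions 4–6 → average rank 5.
The 2 values of 4.4 occupy positions 11–12 → average rank (11+12)/2 = 11.5.

11.5, 1, 5, 5, 11.5, 5, 8, 10, 2, 7, 3, 9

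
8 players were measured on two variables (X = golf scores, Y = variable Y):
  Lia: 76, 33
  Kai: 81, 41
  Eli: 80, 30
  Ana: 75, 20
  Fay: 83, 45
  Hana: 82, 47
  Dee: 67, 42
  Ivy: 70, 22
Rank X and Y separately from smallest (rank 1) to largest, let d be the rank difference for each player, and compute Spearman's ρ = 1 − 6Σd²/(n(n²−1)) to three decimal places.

Ranks of variable 1: 4, 6, 5, 3, 8, 7, 1, 2
Ranks of variable 2: 4, 5, 3, 1, 7, 8, 6, 2
d = r₁ − r₂: 0, 1, 2, 2, 1, -1, -5, 0
d²: 0, 1, 4, 4, 1, 1, 25, 0; Σd² = 36
ρ = 1 − 6·36/(8·63) = 1 − 216/504 = 0.571

0.571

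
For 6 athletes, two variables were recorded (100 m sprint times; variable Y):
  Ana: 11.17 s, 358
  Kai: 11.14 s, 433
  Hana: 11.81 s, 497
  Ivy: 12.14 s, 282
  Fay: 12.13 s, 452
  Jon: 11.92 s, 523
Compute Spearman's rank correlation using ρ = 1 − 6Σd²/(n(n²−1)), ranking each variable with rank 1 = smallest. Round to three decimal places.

-0.086

Ranks of variable 1: 2, 1, 3, 6, 5, 4
Ranks of variable 2: 2, 3, 5, 1, 4, 6
d = r₁ − r₂: 0, -2, -2, 5, 1, -2
d²: 0, 4, 4, 25, 1, 4; Σd² = 38
ρ = 1 − 6·38/(6·35) = 1 − 228/210 = -0.086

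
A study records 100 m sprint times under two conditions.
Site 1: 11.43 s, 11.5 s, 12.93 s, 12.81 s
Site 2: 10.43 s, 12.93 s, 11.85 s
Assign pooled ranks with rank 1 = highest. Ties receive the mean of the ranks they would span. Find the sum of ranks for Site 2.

Sorted (descending): 12.93, 12.93, 12.81, 11.85, 11.5, 11.43, 10.43
The 2 values of 12.93 occupy positions 1–2 → average rank (1+2)/2 = 1.5.
Site 2 values → pooled ranks: 10.43→7, 12.93→1.5, 11.85→4
Rank sum = 7 + 1.5 + 4 = 12.5

12.5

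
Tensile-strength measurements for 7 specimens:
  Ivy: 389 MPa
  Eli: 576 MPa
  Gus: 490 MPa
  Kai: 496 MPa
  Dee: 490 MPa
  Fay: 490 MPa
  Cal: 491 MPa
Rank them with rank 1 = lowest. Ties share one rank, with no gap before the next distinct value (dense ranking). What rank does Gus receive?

Sorted (ascending): 389, 490, 490, 490, 491, 496, 576
The 3 values of 490 share dense rank 2.
Remaining distinct values take the next consecutive integers.
Gus has value 490 MPa → rank 2.

2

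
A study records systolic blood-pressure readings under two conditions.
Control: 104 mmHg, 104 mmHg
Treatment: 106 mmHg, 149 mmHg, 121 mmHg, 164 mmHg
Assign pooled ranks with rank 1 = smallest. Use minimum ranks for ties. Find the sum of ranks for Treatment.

Sorted (ascending): 104, 104, 106, 121, 149, 164
The 2 values of 104 occupy positions 1–2 → each gets rank 1.
Treatment values → pooled ranks: 106→3, 149→5, 121→4, 164→6
Rank sum = 3 + 5 + 4 + 6 = 18

18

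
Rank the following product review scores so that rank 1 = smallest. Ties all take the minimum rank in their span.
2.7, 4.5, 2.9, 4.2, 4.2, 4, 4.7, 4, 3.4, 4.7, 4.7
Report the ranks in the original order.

Sorted (ascending): 2.7, 2.9, 3.4, 4, 4, 4.2, 4.2, 4.5, 4.7, 4.7, 4.7
The 2 values of 4 occupy positions 4–5 → each gets rank 4.
The 2 values of 4.2 occupy positions 6–7 → each gets rank 6.
The 3 values of 4.7 occupy positions 9–11 → each gets rank 9.

1, 8, 2, 6, 6, 4, 9, 4, 3, 9, 9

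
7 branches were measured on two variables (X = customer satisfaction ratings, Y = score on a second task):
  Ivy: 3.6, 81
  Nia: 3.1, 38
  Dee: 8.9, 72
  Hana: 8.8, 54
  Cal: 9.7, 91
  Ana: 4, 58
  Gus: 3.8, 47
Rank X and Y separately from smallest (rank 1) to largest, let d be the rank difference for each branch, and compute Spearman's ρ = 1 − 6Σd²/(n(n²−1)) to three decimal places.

0.607

Ranks of variable 1: 2, 1, 6, 5, 7, 4, 3
Ranks of variable 2: 6, 1, 5, 3, 7, 4, 2
d = r₁ − r₂: -4, 0, 1, 2, 0, 0, 1
d²: 16, 0, 1, 4, 0, 0, 1; Σd² = 22
ρ = 1 − 6·22/(7·48) = 1 − 132/336 = 0.607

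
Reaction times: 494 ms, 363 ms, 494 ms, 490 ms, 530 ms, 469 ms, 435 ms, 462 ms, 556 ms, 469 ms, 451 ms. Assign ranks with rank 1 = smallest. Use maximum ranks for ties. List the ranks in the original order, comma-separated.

9, 1, 9, 7, 10, 6, 2, 4, 11, 6, 3

Sorted (ascending): 363, 435, 451, 462, 469, 469, 490, 494, 494, 530, 556
The 2 values of 469 occupy positions 5–6 → each gets rank 6.
The 2 values of 494 occupy positions 8–9 → each gets rank 9.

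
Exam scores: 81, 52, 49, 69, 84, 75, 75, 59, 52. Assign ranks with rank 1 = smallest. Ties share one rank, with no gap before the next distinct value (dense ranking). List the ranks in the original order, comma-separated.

6, 2, 1, 4, 7, 5, 5, 3, 2

Sorted (ascending): 49, 52, 52, 59, 69, 75, 75, 81, 84
The 2 values of 52 share dense rank 2.
The 2 values of 75 share dense rank 5.
Remaining distinct values take the next consecutive integers.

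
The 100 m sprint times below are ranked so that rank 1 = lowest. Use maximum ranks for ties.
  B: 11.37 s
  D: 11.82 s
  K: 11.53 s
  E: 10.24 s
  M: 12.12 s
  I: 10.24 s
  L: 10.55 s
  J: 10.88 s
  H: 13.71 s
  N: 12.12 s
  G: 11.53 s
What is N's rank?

Sorted (ascending): 10.24, 10.24, 10.55, 10.88, 11.37, 11.53, 11.53, 11.82, 12.12, 12.12, 13.71
The 2 values of 10.24 occupy positions 1–2 → each gets rank 2.
The 2 values of 11.53 occupy positions 6–7 → each gets rank 7.
The 2 values of 12.12 occupy positions 9–10 → each gets rank 10.
N has value 12.12 s → rank 10.

10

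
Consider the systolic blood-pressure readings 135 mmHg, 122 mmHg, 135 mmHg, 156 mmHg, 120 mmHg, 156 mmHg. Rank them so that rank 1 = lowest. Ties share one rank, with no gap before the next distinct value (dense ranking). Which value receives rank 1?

Sorted (ascending): 120, 122, 135, 135, 156, 156
The 2 values of 135 share dense rank 3.
The 2 values of 156 share dense rank 4.
Remaining distinct values take the next consecutive integers.
Rank 1 → value 120.

120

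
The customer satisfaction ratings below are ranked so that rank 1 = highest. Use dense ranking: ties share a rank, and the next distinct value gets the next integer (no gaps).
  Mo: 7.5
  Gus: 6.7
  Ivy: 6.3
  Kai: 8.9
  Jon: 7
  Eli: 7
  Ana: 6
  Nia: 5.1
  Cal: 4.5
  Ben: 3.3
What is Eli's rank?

Sorted (descending): 8.9, 7.5, 7, 7, 6.7, 6.3, 6, 5.1, 4.5, 3.3
The 2 values of 7 share dense rank 3.
Remaining distinct values take the next consecutive integers.
Eli has value 7 → rank 3.

3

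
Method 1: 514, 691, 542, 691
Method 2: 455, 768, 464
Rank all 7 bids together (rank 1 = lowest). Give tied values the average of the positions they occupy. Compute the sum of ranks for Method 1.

Sorted (ascending): 455, 464, 514, 542, 691, 691, 768
The 2 values of 691 occupy positions 5–6 → average rank (5+6)/2 = 5.5.
Method 1 values → pooled ranks: 514→3, 691→5.5, 542→4, 691→5.5
Rank sum = 3 + 5.5 + 4 + 5.5 = 18

18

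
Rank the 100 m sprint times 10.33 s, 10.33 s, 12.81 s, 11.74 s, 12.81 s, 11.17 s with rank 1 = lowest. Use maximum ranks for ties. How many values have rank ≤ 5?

4

Sorted (ascending): 10.33, 10.33, 11.17, 11.74, 12.81, 12.81
The 2 values of 10.33 occupy positions 1–2 → each gets rank 2.
The 2 values of 12.81 occupy positions 5–6 → each gets rank 6.
Ranks ≤ 5: {2, 2, 3, 4} → 4 values.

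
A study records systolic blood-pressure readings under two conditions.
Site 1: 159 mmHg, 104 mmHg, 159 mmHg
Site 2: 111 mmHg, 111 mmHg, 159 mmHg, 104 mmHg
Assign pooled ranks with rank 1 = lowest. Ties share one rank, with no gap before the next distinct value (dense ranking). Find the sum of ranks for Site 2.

Sorted (ascending): 104, 104, 111, 111, 159, 159, 159
The 2 values of 104 share dense rank 1.
The 2 values of 111 share dense rank 2.
The 3 values of 159 share dense rank 3.
Site 2 values → pooled ranks: 111→2, 111→2, 159→3, 104→1
Rank sum = 2 + 2 + 3 + 1 = 8

8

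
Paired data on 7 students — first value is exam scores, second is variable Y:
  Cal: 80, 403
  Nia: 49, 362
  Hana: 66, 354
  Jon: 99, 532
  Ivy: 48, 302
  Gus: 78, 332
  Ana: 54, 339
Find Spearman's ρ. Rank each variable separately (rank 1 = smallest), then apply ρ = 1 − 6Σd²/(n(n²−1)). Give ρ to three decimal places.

Ranks of variable 1: 6, 2, 4, 7, 1, 5, 3
Ranks of variable 2: 6, 5, 4, 7, 1, 2, 3
d = r₁ − r₂: 0, -3, 0, 0, 0, 3, 0
d²: 0, 9, 0, 0, 0, 9, 0; Σd² = 18
ρ = 1 − 6·18/(7·48) = 1 − 108/336 = 0.679

0.679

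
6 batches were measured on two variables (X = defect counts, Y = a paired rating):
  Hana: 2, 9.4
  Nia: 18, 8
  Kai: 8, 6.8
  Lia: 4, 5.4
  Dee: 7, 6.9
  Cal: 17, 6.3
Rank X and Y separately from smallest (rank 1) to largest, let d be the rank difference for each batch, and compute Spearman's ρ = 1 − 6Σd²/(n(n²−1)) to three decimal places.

Ranks of variable 1: 1, 6, 4, 2, 3, 5
Ranks of variable 2: 6, 5, 3, 1, 4, 2
d = r₁ − r₂: -5, 1, 1, 1, -1, 3
d²: 25, 1, 1, 1, 1, 9; Σd² = 38
ρ = 1 − 6·38/(6·35) = 1 − 228/210 = -0.086

-0.086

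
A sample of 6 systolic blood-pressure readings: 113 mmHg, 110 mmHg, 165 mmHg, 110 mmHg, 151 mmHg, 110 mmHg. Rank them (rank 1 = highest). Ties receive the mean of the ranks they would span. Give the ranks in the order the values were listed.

Sorted (descending): 165, 151, 113, 110, 110, 110
The 3 values of 110 occupy positions 4–6 → average rank 5.

3, 5, 1, 5, 2, 5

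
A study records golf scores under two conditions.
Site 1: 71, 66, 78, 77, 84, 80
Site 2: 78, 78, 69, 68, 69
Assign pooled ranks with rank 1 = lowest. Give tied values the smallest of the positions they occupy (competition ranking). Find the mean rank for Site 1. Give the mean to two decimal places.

6.67

Sorted (ascending): 66, 68, 69, 69, 71, 77, 78, 78, 78, 80, 84
The 2 values of 69 occupy positions 3–4 → each gets rank 3.
The 3 values of 78 occupy positions 7–9 → each gets rank 7.
Site 1 values → pooled ranks: 71→5, 66→1, 78→7, 77→6, 84→11, 80→10
Mean rank = (5 + 1 + 7 + 6 + 11 + 10) / 6 = 6.67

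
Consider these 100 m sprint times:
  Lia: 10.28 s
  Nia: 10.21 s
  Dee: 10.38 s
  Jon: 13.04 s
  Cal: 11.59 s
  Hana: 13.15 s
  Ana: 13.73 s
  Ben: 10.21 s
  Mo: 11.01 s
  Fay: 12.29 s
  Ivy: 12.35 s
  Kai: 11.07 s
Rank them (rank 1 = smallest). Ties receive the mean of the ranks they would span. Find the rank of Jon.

10

Sorted (ascending): 10.21, 10.21, 10.28, 10.38, 11.01, 11.07, 11.59, 12.29, 12.35, 13.04, 13.15, 13.73
The 2 values of 10.21 occupy positions 1–2 → average rank (1+2)/2 = 1.5.
Jon has value 13.04 s → rank 10.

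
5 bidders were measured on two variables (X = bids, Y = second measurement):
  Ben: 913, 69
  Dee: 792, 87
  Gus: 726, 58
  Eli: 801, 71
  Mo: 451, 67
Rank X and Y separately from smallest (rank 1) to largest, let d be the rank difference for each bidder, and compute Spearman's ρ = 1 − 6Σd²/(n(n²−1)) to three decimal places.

Ranks of variable 1: 5, 3, 2, 4, 1
Ranks of variable 2: 3, 5, 1, 4, 2
d = r₁ − r₂: 2, -2, 1, 0, -1
d²: 4, 4, 1, 0, 1; Σd² = 10
ρ = 1 − 6·10/(5·24) = 1 − 60/120 = 0.500

0.500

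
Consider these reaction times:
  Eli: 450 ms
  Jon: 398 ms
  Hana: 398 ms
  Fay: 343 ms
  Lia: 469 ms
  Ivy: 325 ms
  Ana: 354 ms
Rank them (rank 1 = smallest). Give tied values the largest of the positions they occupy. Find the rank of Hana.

5

Sorted (ascending): 325, 343, 354, 398, 398, 450, 469
The 2 values of 398 occupy positions 4–5 → each gets rank 5.
Hana has value 398 ms → rank 5.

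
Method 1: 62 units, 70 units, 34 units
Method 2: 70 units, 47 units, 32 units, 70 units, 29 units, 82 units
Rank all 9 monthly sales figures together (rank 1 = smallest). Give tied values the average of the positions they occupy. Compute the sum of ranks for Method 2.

Sorted (ascending): 29, 32, 34, 47, 62, 70, 70, 70, 82
The 3 values of 70 occupy positions 6–8 → average rank 7.
Method 2 values → pooled ranks: 70→7, 47→4, 32→2, 70→7, 29→1, 82→9
Rank sum = 7 + 4 + 2 + 7 + 1 + 9 = 30

30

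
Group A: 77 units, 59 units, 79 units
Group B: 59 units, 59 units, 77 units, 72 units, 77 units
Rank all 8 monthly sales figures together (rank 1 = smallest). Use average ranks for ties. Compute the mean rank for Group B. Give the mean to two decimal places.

Sorted (ascending): 59, 59, 59, 72, 77, 77, 77, 79
The 3 values of 59 occupy positions 1–3 → average rank 2.
The 3 values of 77 occupy positions 5–7 → average rank 6.
Group B values → pooled ranks: 59→2, 59→2, 77→6, 72→4, 77→6
Mean rank = (2 + 2 + 6 + 4 + 6) / 5 = 4.00

4.00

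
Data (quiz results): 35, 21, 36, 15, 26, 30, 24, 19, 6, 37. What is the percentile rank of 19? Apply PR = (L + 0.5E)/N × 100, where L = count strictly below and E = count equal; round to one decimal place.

25.0

N = 10.
Strictly below 19: 2. Equal to 19: 1.
PR = (2 + 0.5·1)/10 × 100 = 25.0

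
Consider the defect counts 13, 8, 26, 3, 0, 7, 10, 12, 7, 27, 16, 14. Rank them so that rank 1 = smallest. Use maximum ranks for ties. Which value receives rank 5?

Sorted (ascending): 0, 3, 7, 7, 8, 10, 12, 13, 14, 16, 26, 27
The 2 values of 7 occupy positions 3–4 → each gets rank 4.
Rank 5 → value 8.

8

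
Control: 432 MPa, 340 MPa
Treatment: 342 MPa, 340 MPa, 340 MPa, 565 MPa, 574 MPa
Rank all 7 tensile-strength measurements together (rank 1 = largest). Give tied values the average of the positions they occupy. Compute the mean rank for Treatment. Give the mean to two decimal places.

3.80

Sorted (descending): 574, 565, 432, 342, 340, 340, 340
The 3 values of 340 occupy positions 5–7 → average rank 6.
Treatment values → pooled ranks: 342→4, 340→6, 340→6, 565→2, 574→1
Mean rank = (4 + 6 + 6 + 2 + 1) / 5 = 3.80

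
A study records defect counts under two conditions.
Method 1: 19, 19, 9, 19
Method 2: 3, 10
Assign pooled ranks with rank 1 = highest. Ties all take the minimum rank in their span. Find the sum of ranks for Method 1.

Sorted (descending): 19, 19, 19, 10, 9, 3
The 3 values of 19 occupy positions 1–3 → each gets rank 1.
Method 1 values → pooled ranks: 19→1, 19→1, 9→5, 19→1
Rank sum = 1 + 1 + 5 + 1 = 8

8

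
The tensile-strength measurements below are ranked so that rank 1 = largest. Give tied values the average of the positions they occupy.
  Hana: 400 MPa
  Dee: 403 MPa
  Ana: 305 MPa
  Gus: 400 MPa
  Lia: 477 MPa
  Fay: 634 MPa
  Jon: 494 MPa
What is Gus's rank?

Sorted (descending): 634, 494, 477, 403, 400, 400, 305
The 2 values of 400 occupy positions 5–6 → average rank (5+6)/2 = 5.5.
Gus has value 400 MPa → rank 5.5.

5.5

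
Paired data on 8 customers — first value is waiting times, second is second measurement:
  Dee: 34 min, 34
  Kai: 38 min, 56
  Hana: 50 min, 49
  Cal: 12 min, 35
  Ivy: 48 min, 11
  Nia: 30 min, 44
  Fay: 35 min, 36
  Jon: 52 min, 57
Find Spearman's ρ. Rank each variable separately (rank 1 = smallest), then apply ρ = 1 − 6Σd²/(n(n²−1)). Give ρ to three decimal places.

0.476

Ranks of variable 1: 3, 5, 7, 1, 6, 2, 4, 8
Ranks of variable 2: 2, 7, 6, 3, 1, 5, 4, 8
d = r₁ − r₂: 1, -2, 1, -2, 5, -3, 0, 0
d²: 1, 4, 1, 4, 25, 9, 0, 0; Σd² = 44
ρ = 1 − 6·44/(8·63) = 1 − 264/504 = 0.476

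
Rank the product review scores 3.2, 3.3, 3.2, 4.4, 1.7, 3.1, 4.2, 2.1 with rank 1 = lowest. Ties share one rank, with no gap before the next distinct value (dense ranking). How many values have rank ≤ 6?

Sorted (ascending): 1.7, 2.1, 3.1, 3.2, 3.2, 3.3, 4.2, 4.4
The 2 values of 3.2 share dense rank 4.
Remaining distinct values take the next consecutive integers.
Ranks ≤ 6: {1, 2, 3, 4, 4, 5, 6} → 7 values.

7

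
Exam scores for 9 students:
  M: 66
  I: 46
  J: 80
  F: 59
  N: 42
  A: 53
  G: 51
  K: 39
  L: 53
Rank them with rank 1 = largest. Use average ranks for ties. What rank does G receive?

Sorted (descending): 80, 66, 59, 53, 53, 51, 46, 42, 39
The 2 values of 53 occupy positions 4–5 → average rank (4+5)/2 = 4.5.
G has value 51 → rank 6.

6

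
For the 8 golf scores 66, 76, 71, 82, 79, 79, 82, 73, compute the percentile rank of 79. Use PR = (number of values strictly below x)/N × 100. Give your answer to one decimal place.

N = 8.
Strictly below 79: 4. Equal to 79: 2.
PR = 4/8 × 100 = 50.0

50.0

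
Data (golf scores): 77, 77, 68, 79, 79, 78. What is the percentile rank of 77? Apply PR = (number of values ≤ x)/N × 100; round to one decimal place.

50.0

N = 6.
Strictly below 77: 1. Equal to 77: 2.
PR = 3/6 × 100 = 50.0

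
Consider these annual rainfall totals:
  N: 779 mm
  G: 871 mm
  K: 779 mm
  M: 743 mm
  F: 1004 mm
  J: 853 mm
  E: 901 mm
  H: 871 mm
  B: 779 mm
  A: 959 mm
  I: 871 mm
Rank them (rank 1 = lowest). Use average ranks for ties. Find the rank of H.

7

Sorted (ascending): 743, 779, 779, 779, 853, 871, 871, 871, 901, 959, 1004
The 3 values of 779 occupy positions 2–4 → average rank 3.
The 3 values of 871 occupy positions 6–8 → average rank 7.
H has value 871 mm → rank 7.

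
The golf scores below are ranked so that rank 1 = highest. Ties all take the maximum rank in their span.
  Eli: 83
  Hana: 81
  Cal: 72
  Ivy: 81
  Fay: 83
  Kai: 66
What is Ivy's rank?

Sorted (descending): 83, 83, 81, 81, 72, 66
The 2 values of 83 occupy positions 1–2 → each gets rank 2.
The 2 values of 81 occupy positions 3–4 → each gets rank 4.
Ivy has value 81 → rank 4.

4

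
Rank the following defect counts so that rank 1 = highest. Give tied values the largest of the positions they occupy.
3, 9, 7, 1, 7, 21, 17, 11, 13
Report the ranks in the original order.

8, 5, 7, 9, 7, 1, 2, 4, 3

Sorted (descending): 21, 17, 13, 11, 9, 7, 7, 3, 1
The 2 values of 7 occupy positions 6–7 → each gets rank 7.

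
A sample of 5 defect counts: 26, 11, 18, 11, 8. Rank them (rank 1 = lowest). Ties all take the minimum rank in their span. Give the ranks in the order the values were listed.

5, 2, 4, 2, 1

Sorted (ascending): 8, 11, 11, 18, 26
The 2 values of 11 occupy positions 2–3 → each gets rank 2.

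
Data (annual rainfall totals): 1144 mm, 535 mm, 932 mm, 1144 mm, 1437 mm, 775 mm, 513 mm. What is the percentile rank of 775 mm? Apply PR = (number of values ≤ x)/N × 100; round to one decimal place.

N = 7.
Strictly below 775: 2. Equal to 775: 1.
PR = 3/7 × 100 = 42.9

42.9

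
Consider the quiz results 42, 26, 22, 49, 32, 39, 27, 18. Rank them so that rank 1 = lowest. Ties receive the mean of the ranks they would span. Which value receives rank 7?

42

Sorted (ascending): 18, 22, 26, 27, 32, 39, 42, 49
No ties — each value takes its position as its rank.
Rank 7 → value 42.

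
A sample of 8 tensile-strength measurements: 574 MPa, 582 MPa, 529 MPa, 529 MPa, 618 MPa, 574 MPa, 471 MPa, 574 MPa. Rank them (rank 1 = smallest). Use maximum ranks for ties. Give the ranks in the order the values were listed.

6, 7, 3, 3, 8, 6, 1, 6

Sorted (ascending): 471, 529, 529, 574, 574, 574, 582, 618
The 2 values of 529 occupy positions 2–3 → each gets rank 3.
The 3 values of 574 occupy positions 4–6 → each gets rank 6.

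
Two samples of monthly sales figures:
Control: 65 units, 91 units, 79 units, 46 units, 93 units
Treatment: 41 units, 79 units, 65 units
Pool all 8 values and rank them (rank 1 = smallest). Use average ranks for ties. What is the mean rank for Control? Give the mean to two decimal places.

5.20

Sorted (ascending): 41, 46, 65, 65, 79, 79, 91, 93
The 2 values of 65 occupy positions 3–4 → average rank (3+4)/2 = 3.5.
The 2 values of 79 occupy positions 5–6 → average rank (5+6)/2 = 5.5.
Control values → pooled ranks: 65→3.5, 91→7, 79→5.5, 46→2, 93→8
Mean rank = (3.5 + 7 + 5.5 + 2 + 8) / 5 = 5.20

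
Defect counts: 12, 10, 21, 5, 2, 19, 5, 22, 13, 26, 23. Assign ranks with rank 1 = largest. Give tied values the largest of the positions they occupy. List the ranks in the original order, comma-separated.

7, 8, 4, 10, 11, 5, 10, 3, 6, 1, 2

Sorted (descending): 26, 23, 22, 21, 19, 13, 12, 10, 5, 5, 2
The 2 values of 5 occupy positions 9–10 → each gets rank 10.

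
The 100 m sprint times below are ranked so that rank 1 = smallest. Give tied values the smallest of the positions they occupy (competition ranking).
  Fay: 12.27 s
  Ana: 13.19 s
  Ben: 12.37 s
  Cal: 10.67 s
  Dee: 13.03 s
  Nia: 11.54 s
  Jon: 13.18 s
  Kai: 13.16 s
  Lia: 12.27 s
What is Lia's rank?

Sorted (ascending): 10.67, 11.54, 12.27, 12.27, 12.37, 13.03, 13.16, 13.18, 13.19
The 2 values of 12.27 occupy positions 3–4 → each gets rank 3.
Lia has value 12.27 s → rank 3.

3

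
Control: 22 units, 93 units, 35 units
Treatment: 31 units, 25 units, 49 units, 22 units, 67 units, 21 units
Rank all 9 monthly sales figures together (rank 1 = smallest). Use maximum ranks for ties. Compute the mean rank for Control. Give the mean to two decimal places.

6.00

Sorted (ascending): 21, 22, 22, 25, 31, 35, 49, 67, 93
The 2 values of 22 occupy positions 2–3 → each gets rank 3.
Control values → pooled ranks: 22→3, 93→9, 35→6
Mean rank = (3 + 9 + 6) / 3 = 6.00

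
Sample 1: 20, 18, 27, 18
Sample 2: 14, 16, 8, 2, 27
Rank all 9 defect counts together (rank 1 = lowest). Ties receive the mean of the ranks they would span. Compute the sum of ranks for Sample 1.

Sorted (ascending): 2, 8, 14, 16, 18, 18, 20, 27, 27
The 2 values of 18 occupy positions 5–6 → average rank (5+6)/2 = 5.5.
The 2 values of 27 occupy positions 8–9 → average rank (8+9)/2 = 8.5.
Sample 1 values → pooled ranks: 20→7, 18→5.5, 27→8.5, 18→5.5
Rank sum = 7 + 5.5 + 8.5 + 5.5 = 26.5

26.5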